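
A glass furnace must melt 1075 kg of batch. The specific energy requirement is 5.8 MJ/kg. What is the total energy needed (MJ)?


Total energy = mass * specific energy
  E = 1075 * 5.8 = 6235 MJ

6235 MJ


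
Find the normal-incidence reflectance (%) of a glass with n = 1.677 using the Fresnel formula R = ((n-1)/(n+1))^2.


Fresnel reflectance at normal incidence:
  R = ((n - 1)/(n + 1))^2
  (n - 1)/(n + 1) = (1.677 - 1)/(1.677 + 1) = 0.252895
  R = 0.252895^2 = 0.0639559
  R(%) = 0.0639559 * 100 = 6.396%

6.396%


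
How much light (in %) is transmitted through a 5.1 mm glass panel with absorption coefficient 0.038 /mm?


Beer-Lambert law: T = exp(-alpha * thickness)
  exponent = -0.038 * 5.1 = -0.1938
  T = exp(-0.1938) = 0.8238
  Percentage = 0.8238 * 100 = 82.38%

82.38%


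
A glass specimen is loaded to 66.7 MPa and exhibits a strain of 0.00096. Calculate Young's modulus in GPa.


Young's modulus: E = stress / strain
  E = 66.7 MPa / 0.00096 = 69479.17 MPa
Convert to GPa: 69479.17 / 1000 = 69.48 GPa

69.48 GPa


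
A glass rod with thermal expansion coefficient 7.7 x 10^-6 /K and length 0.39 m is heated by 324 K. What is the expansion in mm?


Thermal expansion formula: dL = alpha * L0 * dT
  dL = (7.7 x 10^-6) * 0.39 * 324 = 0.00097297 m
Convert to mm: 0.00097297 * 1000 = 0.973 mm

0.973 mm


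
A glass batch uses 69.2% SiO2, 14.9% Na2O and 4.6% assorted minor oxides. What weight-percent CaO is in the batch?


Pieces sum to 100%:
  CaO = 100 - (SiO2 + Na2O + others)
  CaO = 100 - (69.2 + 14.9 + 4.6) = 11.3%

11.3%


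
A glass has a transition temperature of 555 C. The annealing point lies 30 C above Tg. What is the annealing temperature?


The annealing temperature is Tg plus the offset:
  T_anneal = 555 + 30 = 585 C

585 C


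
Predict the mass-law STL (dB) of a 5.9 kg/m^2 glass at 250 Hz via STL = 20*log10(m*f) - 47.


Mass law: STL = 20 * log10(m * f) - 47
  m * f = 5.9 * 250 = 1475
  log10(1475) = 3.16879
  STL = 20 * 3.16879 - 47 = 63.3758 - 47 = 16.4 dB

16.4 dB


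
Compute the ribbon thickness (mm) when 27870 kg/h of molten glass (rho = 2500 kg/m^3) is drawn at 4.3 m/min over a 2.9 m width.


Ribbon cross-section from mass balance:
  Volume rate = throughput / density = 27870 / 2500 = 11.148 m^3/h
  thickness = volume rate / (speed * 60 * width), i.e.
  thickness = throughput / (60 * speed * width * density) * 1000
  thickness = 27870 / (60 * 4.3 * 2.9 * 2500) * 1000 = 14.9 mm

14.9 mm


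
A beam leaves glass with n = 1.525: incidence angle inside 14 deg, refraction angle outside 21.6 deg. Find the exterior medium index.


Apply Snell's law: n1 * sin(theta1) = n2 * sin(theta2)
  n2 = n1 * sin(theta1) / sin(theta2)
  sin(14) = 0.241922
  sin(21.6) = 0.368125
  n2 = 1.525 * 0.241922 / 0.368125 = 1.0022

1.0022


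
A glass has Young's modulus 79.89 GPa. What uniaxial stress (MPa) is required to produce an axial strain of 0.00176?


Rearrange E = sigma / epsilon:
  sigma = E * epsilon
  E (MPa) = 79.89 * 1000 = 79890
  sigma = 79890 * 0.00176 = 140.61 MPa

140.61 MPa


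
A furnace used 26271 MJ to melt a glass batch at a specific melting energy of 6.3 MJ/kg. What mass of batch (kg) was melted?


Rearrange E = m * s for m:
  m = E / s
  m = 26271 / 6.3 = 4170.0 kg

4170.0 kg


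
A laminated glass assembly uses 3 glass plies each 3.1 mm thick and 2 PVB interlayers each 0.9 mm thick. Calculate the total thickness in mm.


Total thickness = glass contribution + PVB contribution
  Glass: 3 * 3.1 = 9.3 mm
  PVB: 2 * 0.9 = 1.8 mm
  Total = 9.3 + 1.8 = 11.1 mm

11.1 mm


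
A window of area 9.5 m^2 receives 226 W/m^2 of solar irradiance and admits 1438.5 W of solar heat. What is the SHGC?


Rearrange Q = Area * SHGC * Irradiance:
  SHGC = Q / (Area * Irradiance)
  SHGC = 1438.5 / (9.5 * 226) = 0.67

0.67


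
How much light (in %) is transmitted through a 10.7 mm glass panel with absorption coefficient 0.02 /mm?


Beer-Lambert law: T = exp(-alpha * thickness)
  exponent = -0.02 * 10.7 = -0.214
  T = exp(-0.214) = 0.8073
  Percentage = 0.8073 * 100 = 80.73%

80.73%


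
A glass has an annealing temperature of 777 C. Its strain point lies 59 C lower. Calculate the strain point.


Strain point = annealing point - difference:
  T_strain = 777 - 59 = 718 C

718 C


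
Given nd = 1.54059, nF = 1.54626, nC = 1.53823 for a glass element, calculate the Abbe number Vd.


Abbe number formula: Vd = (nd - 1) / (nF - nC)
  nd - 1 = 1.54059 - 1 = 0.54059
  nF - nC = 1.54626 - 1.53823 = 0.00803
  Vd = 0.54059 / 0.00803 = 67.32

67.32


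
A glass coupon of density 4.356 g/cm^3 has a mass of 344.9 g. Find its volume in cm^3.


Rearrange rho = m / V:
  V = m / rho
  V = 344.9 / 4.356 = 79.178 cm^3

79.178 cm^3


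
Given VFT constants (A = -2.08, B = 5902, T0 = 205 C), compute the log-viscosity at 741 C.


VFT equation: log(eta) = A + B / (T - T0)
  T - T0 = 741 - 205 = 536
  B / (T - T0) = 5902 / 536 = 11.011
  log(eta) = -2.08 + 11.011 = 8.931

8.931


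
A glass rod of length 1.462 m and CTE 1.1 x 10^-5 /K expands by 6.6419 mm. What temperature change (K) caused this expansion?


Rearrange dL = alpha * L0 * dT for dT:
  dT = dL / (alpha * L0)
  dL (m) = 6.6419 / 1000 = 0.0066419
  dT = 0.0066419 / ((1.1 x 10^-5) * 1.462) = 413.0 K

413.0 K


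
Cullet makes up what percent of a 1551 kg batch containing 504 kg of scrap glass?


Cullet ratio = (cullet mass / total batch mass) * 100
  Ratio = 504 / 1551 * 100 = 32.5%

32.5%


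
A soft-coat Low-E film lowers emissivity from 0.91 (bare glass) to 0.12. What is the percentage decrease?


Percentage reduction = (1 - coated/uncoated) * 100
  Ratio = 0.12 / 0.91 = 0.1319
  Reduction = (1 - 0.1319) * 100 = 86.8%

86.8%


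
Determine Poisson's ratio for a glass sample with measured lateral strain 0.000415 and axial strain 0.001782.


Poisson's ratio: nu = lateral strain / axial strain
  nu = 0.000415 / 0.001782 = 0.2329

0.2329


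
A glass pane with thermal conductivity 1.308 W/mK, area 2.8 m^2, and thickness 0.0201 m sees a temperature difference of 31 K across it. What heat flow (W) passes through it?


Fourier's law: Q = k * A * dT / t
  Q = 1.308 * 2.8 * 31 / 0.0201
  Q = 113.5344 / 0.0201 = 5648.5 W

5648.5 W


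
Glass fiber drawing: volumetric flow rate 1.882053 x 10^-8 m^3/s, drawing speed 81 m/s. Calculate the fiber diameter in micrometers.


Cross-sectional area from continuity:
  A = Q / v = 1.882053 x 10^-8 / 81 = 2.323522 x 10^-10 m^2
Diameter from circular cross-section:
  d = sqrt(4A / pi) * 10^6 (m -> um)
  d = sqrt(4 * 2.323522 x 10^-10 / pi) * 10^6 = 17.2 um

17.2 um


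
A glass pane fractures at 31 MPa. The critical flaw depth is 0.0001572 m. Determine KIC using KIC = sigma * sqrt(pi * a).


Fracture toughness: KIC = sigma * sqrt(pi * a)
  pi * a = pi * 0.0001572 = 0.000493858
  sqrt(pi * a) = 0.022223
  KIC = 31 * 0.022223 = 0.689 MPa*sqrt(m)

0.689 MPa*sqrt(m)


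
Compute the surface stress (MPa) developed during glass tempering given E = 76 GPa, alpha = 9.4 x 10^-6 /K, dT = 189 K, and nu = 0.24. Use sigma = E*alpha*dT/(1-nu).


Tempering stress: sigma = E * alpha * dT / (1 - nu)
  E (MPa) = 76 * 1000 = 76000
  Numerator = 76000 * (9.4 x 10^-6) * 189 = 135.0216
  Denominator = 1 - 0.24 = 0.76
  sigma = 135.0216 / 0.76 = 177.7 MPa

177.7 MPa


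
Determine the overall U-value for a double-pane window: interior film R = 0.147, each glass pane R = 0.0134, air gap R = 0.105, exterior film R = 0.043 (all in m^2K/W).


Total thermal resistance (series):
  R_total = R_in + R_glass + R_air + R_glass + R_out
  R_total = 0.147 + 0.0134 + 0.105 + 0.0134 + 0.043 = 0.3218 m^2K/W
U-value = 1 / R_total = 1 / 0.3218 = 3.108 W/m^2K

3.108 W/m^2K


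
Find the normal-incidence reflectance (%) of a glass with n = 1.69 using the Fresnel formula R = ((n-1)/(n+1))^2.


Fresnel reflectance at normal incidence:
  R = ((n - 1)/(n + 1))^2
  (n - 1)/(n + 1) = (1.69 - 1)/(1.69 + 1) = 0.256506
  R = 0.256506^2 = 0.0657953
  R(%) = 0.0657953 * 100 = 6.58%

6.58%


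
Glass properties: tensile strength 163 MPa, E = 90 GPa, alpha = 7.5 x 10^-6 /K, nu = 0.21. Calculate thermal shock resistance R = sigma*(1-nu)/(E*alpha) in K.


Thermal shock resistance: R = sigma * (1 - nu) / (E * alpha)
  Numerator = 163 * (1 - 0.21) = 128.77
  Denominator = 90 * 1000 * (7.5 x 10^-6) = 0.675
  R = 128.77 / 0.675 = 190.8 K

190.8 K


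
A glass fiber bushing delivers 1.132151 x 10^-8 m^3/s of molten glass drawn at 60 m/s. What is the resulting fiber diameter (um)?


Cross-sectional area from continuity:
  A = Q / v = 1.132151 x 10^-8 / 60 = 1.886918 x 10^-10 m^2
Diameter from circular cross-section:
  d = sqrt(4A / pi) * 10^6 (m -> um)
  d = sqrt(4 * 1.886918 x 10^-10 / pi) * 10^6 = 15.5 um

15.5 um


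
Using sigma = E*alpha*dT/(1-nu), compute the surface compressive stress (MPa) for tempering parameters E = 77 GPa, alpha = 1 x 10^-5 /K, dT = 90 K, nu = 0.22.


Tempering stress: sigma = E * alpha * dT / (1 - nu)
  E (MPa) = 77 * 1000 = 77000
  Numerator = 77000 * (1 x 10^-5) * 90 = 69.3
  Denominator = 1 - 0.22 = 0.78
  sigma = 69.3 / 0.78 = 88.8 MPa

88.8 MPa


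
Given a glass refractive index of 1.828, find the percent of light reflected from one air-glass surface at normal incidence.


Fresnel reflectance at normal incidence:
  R = ((n - 1)/(n + 1))^2
  (n - 1)/(n + 1) = (1.828 - 1)/(1.828 + 1) = 0.292786
  R = 0.292786^2 = 0.0857236
  R(%) = 0.0857236 * 100 = 8.572%

8.572%


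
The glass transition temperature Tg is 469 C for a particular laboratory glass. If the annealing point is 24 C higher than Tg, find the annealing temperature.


The annealing temperature is Tg plus the offset:
  T_anneal = 469 + 24 = 493 C

493 C


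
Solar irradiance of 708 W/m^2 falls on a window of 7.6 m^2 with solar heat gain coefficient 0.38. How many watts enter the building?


Solar heat gain: Q = Area * SHGC * Irradiance
  Q = 7.6 * 0.38 * 708 = 2044.7 W

2044.7 W


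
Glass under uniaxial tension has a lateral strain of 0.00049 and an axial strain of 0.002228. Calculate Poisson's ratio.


Poisson's ratio: nu = lateral strain / axial strain
  nu = 0.00049 / 0.002228 = 0.2199

0.2199


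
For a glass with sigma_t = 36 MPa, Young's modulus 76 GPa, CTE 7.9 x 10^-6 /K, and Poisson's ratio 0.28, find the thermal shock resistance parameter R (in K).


Thermal shock resistance: R = sigma * (1 - nu) / (E * alpha)
  Numerator = 36 * (1 - 0.28) = 25.92
  Denominator = 76 * 1000 * (7.9 x 10^-6) = 0.6004
  R = 25.92 / 0.6004 = 43.2 K

43.2 K


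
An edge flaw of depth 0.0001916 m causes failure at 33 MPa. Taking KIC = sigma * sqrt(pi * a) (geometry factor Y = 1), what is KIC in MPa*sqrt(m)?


Fracture toughness: KIC = sigma * sqrt(pi * a)
  pi * a = pi * 0.0001916 = 0.000601929
  sqrt(pi * a) = 0.024534
  KIC = 33 * 0.024534 = 0.81 MPa*sqrt(m)

0.81 MPa*sqrt(m)


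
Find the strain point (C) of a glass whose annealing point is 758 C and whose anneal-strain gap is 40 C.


Strain point = annealing point - difference:
  T_strain = 758 - 40 = 718 C

718 C


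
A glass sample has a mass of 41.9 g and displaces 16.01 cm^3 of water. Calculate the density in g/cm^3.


Use the definition of density:
  rho = mass / volume
  rho = 41.9 / 16.01 = 2.617 g/cm^3

2.617 g/cm^3


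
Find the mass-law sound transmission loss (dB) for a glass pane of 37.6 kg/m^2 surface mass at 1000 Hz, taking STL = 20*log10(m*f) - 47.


Mass law: STL = 20 * log10(m * f) - 47
  m * f = 37.6 * 1000 = 37600
  log10(37600) = 4.57519
  STL = 20 * 4.57519 - 47 = 91.5038 - 47 = 44.5 dB

44.5 dB


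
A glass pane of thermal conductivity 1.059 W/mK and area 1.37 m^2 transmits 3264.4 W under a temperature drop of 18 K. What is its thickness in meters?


Fourier's law: t = k * A * dT / Q
  t = 1.059 * 1.37 * 18 / 3264.4
  t = 26.11494 / 3264.4 = 0.008 m

0.008 m


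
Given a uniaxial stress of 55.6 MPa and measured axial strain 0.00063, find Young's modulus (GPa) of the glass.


Young's modulus: E = stress / strain
  E = 55.6 MPa / 0.00063 = 88253.97 MPa
Convert to GPa: 88253.97 / 1000 = 88.25 GPa

88.25 GPa


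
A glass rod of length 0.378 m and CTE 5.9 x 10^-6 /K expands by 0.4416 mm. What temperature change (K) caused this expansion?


Rearrange dL = alpha * L0 * dT for dT:
  dT = dL / (alpha * L0)
  dL (m) = 0.4416 / 1000 = 0.0004416
  dT = 0.0004416 / ((5.9 x 10^-6) * 0.378) = 198.0 K

198.0 K


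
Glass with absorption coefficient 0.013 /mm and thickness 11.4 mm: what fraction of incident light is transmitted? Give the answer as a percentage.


Beer-Lambert law: T = exp(-alpha * thickness)
  exponent = -0.013 * 11.4 = -0.1482
  T = exp(-0.1482) = 0.8623
  Percentage = 0.8623 * 100 = 86.23%

86.23%


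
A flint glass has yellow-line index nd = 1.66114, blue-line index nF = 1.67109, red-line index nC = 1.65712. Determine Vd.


Abbe number formula: Vd = (nd - 1) / (nF - nC)
  nd - 1 = 1.66114 - 1 = 0.66114
  nF - nC = 1.67109 - 1.65712 = 0.01397
  Vd = 0.66114 / 0.01397 = 47.33

47.33


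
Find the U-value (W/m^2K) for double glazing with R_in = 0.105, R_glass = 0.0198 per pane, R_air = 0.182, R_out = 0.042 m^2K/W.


Total thermal resistance (series):
  R_total = R_in + R_glass + R_air + R_glass + R_out
  R_total = 0.105 + 0.0198 + 0.182 + 0.0198 + 0.042 = 0.3686 m^2K/W
U-value = 1 / R_total = 1 / 0.3686 = 2.713 W/m^2K

2.713 W/m^2K


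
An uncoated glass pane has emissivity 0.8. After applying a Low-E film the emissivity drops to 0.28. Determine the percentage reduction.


Percentage reduction = (1 - coated/uncoated) * 100
  Ratio = 0.28 / 0.8 = 0.35
  Reduction = (1 - 0.35) * 100 = 65.0%

65.0%


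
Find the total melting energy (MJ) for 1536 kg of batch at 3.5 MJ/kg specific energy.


Total energy = mass * specific energy
  E = 1536 * 3.5 = 5376 MJ

5376 MJ


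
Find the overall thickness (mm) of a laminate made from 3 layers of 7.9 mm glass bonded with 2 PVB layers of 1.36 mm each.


Total thickness = glass contribution + PVB contribution
  Glass: 3 * 7.9 = 23.7 mm
  PVB: 2 * 1.36 = 2.72 mm
  Total = 23.7 + 2.72 = 26.42 mm

26.42 mm


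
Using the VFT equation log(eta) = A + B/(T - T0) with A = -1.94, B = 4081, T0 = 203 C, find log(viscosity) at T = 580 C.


VFT equation: log(eta) = A + B / (T - T0)
  T - T0 = 580 - 203 = 377
  B / (T - T0) = 4081 / 377 = 10.825
  log(eta) = -1.94 + 10.825 = 8.885

8.885


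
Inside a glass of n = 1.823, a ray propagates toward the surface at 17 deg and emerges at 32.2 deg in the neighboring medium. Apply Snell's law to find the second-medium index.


Apply Snell's law: n1 * sin(theta1) = n2 * sin(theta2)
  n2 = n1 * sin(theta1) / sin(theta2)
  sin(17) = 0.292372
  sin(32.2) = 0.532876
  n2 = 1.823 * 0.292372 / 0.532876 = 1.0002

1.0002


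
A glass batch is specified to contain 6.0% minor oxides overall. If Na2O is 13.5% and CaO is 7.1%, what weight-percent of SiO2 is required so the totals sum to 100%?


Known pieces sum to 100%:
  SiO2 = 100 - (others + Na2O + CaO)
  SiO2 = 100 - (6.0 + 13.5 + 7.1) = 73.4%

73.4%


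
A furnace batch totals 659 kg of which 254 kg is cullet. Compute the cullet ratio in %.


Cullet ratio = (cullet mass / total batch mass) * 100
  Ratio = 254 / 659 * 100 = 38.54%

38.54%


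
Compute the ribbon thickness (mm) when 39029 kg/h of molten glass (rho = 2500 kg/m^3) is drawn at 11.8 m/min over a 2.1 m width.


Ribbon cross-section from mass balance:
  Volume rate = throughput / density = 39029 / 2500 = 15.6116 m^3/h
  thickness = volume rate / (speed * 60 * width), i.e.
  thickness = throughput / (60 * speed * width * density) * 1000
  thickness = 39029 / (60 * 11.8 * 2.1 * 2500) * 1000 = 10.5 mm

10.5 mm


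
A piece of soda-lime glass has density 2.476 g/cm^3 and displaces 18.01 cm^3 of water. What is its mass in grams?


Rearrange rho = m / V:
  m = rho * V
  m = 2.476 * 18.01 = 44.593 g

44.593 g


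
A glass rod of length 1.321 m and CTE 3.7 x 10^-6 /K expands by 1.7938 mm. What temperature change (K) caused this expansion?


Rearrange dL = alpha * L0 * dT for dT:
  dT = dL / (alpha * L0)
  dL (m) = 1.7938 / 1000 = 0.0017938
  dT = 0.0017938 / ((3.7 x 10^-6) * 1.321) = 367.0 K

367.0 K


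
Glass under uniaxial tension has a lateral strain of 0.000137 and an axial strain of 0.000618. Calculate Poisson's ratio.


Poisson's ratio: nu = lateral strain / axial strain
  nu = 0.000137 / 0.000618 = 0.2217

0.2217


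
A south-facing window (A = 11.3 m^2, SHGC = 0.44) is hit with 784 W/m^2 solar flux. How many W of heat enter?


Solar heat gain: Q = Area * SHGC * Irradiance
  Q = 11.3 * 0.44 * 784 = 3898 W

3898 W


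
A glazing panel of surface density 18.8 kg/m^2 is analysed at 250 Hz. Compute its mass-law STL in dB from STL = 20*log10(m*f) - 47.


Mass law: STL = 20 * log10(m * f) - 47
  m * f = 18.8 * 250 = 4700
  log10(4700) = 3.6721
  STL = 20 * 3.6721 - 47 = 73.442 - 47 = 26.4 dB

26.4 dB


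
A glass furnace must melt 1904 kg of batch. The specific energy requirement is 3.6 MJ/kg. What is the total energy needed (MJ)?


Total energy = mass * specific energy
  E = 1904 * 3.6 = 6854.4 MJ

6854.4 MJ


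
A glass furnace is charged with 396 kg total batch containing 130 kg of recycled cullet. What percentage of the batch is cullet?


Cullet ratio = (cullet mass / total batch mass) * 100
  Ratio = 130 / 396 * 100 = 32.83%

32.83%


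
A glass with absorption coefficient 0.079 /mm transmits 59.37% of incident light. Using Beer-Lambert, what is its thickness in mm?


Rearrange T = exp(-alpha * thickness):
  thickness = -ln(T) / alpha
  T = 59.37/100 = 0.5937
  ln(T) = -0.52138
  -ln(T) = 0.52138
  thickness = 0.52138 / 0.079 = 6.6 mm

6.6 mm


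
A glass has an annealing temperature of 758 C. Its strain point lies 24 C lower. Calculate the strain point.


Strain point = annealing point - difference:
  T_strain = 758 - 24 = 734 C

734 C


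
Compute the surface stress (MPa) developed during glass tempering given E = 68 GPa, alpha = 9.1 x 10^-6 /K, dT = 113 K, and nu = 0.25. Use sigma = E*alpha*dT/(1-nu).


Tempering stress: sigma = E * alpha * dT / (1 - nu)
  E (MPa) = 68 * 1000 = 68000
  Numerator = 68000 * (9.1 x 10^-6) * 113 = 69.9244
  Denominator = 1 - 0.25 = 0.75
  sigma = 69.9244 / 0.75 = 93.2 MPa

93.2 MPa


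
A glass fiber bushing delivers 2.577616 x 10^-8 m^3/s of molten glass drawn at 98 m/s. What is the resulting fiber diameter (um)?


Cross-sectional area from continuity:
  A = Q / v = 2.577616 x 10^-8 / 98 = 2.63022 x 10^-10 m^2
Diameter from circular cross-section:
  d = sqrt(4A / pi) * 10^6 (m -> um)
  d = sqrt(4 * 2.63022 x 10^-10 / pi) * 10^6 = 18.3 um

18.3 um


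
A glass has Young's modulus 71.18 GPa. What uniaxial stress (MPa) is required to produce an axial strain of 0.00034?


Rearrange E = sigma / epsilon:
  sigma = E * epsilon
  E (MPa) = 71.18 * 1000 = 71180
  sigma = 71180 * 0.00034 = 24.2 MPa

24.2 MPa


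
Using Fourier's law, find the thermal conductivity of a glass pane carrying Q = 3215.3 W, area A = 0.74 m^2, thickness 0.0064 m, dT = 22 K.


Fourier's law rearranged: k = Q * t / (A * dT)
  Numerator = 3215.3 * 0.0064 = 20.57792
  Denominator = 0.74 * 22 = 16.28
  k = 20.57792 / 16.28 = 1.264 W/mK

1.264 W/mK


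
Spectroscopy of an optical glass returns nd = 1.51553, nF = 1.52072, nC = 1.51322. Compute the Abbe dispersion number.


Abbe number formula: Vd = (nd - 1) / (nF - nC)
  nd - 1 = 1.51553 - 1 = 0.51553
  nF - nC = 1.52072 - 1.51322 = 0.0075
  Vd = 0.51553 / 0.0075 = 68.74

68.74


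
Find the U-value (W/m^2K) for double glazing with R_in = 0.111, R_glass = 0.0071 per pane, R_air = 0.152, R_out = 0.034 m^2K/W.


Total thermal resistance (series):
  R_total = R_in + R_glass + R_air + R_glass + R_out
  R_total = 0.111 + 0.0071 + 0.152 + 0.0071 + 0.034 = 0.3112 m^2K/W
U-value = 1 / R_total = 1 / 0.3112 = 3.213 W/m^2K

3.213 W/m^2K


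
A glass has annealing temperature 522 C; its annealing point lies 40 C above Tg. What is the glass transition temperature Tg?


Rearrange T_anneal = Tg + offset for Tg:
  Tg = T_anneal - offset = 522 - 40 = 482 C

482 C


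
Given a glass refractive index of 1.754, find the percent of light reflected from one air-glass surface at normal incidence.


Fresnel reflectance at normal incidence:
  R = ((n - 1)/(n + 1))^2
  (n - 1)/(n + 1) = (1.754 - 1)/(1.754 + 1) = 0.273784
  R = 0.273784^2 = 0.0749577
  R(%) = 0.0749577 * 100 = 7.496%

7.496%


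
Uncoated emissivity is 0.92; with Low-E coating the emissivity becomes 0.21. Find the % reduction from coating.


Percentage reduction = (1 - coated/uncoated) * 100
  Ratio = 0.21 / 0.92 = 0.2283
  Reduction = (1 - 0.2283) * 100 = 77.2%

77.2%


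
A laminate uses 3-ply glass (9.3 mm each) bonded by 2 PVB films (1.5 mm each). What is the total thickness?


Total thickness = glass contribution + PVB contribution
  Glass: 3 * 9.3 = 27.9 mm
  PVB: 2 * 1.5 = 3.0 mm
  Total = 27.9 + 3.0 = 30.9 mm

30.9 mm


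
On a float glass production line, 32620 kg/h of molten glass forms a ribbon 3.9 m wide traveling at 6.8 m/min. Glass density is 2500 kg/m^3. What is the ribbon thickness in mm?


Ribbon cross-section from mass balance:
  Volume rate = throughput / density = 32620 / 2500 = 13.048 m^3/h
  thickness = volume rate / (speed * 60 * width), i.e.
  thickness = throughput / (60 * speed * width * density) * 1000
  thickness = 32620 / (60 * 6.8 * 3.9 * 2500) * 1000 = 8.2 mm

8.2 mm


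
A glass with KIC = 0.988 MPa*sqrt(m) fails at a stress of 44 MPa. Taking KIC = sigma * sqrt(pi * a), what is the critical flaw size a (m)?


Rearrange KIC = sigma * sqrt(pi * a):
  sqrt(pi * a) = KIC / sigma
  sqrt(pi * a) = 0.988 / 44 = 0.022455
  a = (KIC / sigma)^2 / pi
  a = 0.022455^2 / pi = 0.0001605 m

0.0001605 m


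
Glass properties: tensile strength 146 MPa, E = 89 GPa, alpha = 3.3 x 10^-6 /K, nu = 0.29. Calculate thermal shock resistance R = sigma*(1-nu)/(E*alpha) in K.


Thermal shock resistance: R = sigma * (1 - nu) / (E * alpha)
  Numerator = 146 * (1 - 0.29) = 103.66
  Denominator = 89 * 1000 * (3.3 x 10^-6) = 0.2937
  R = 103.66 / 0.2937 = 352.9 K

352.9 K


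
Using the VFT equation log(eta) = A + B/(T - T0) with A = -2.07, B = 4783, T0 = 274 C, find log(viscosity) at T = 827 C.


VFT equation: log(eta) = A + B / (T - T0)
  T - T0 = 827 - 274 = 553
  B / (T - T0) = 4783 / 553 = 8.649
  log(eta) = -2.07 + 8.649 = 6.579

6.579


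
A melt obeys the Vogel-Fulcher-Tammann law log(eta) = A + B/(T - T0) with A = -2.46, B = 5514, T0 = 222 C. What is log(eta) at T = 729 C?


VFT equation: log(eta) = A + B / (T - T0)
  T - T0 = 729 - 222 = 507
  B / (T - T0) = 5514 / 507 = 10.876
  log(eta) = -2.46 + 10.876 = 8.416

8.416


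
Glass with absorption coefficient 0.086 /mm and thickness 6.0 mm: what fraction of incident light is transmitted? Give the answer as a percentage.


Beer-Lambert law: T = exp(-alpha * thickness)
  exponent = -0.086 * 6.0 = -0.516
  T = exp(-0.516) = 0.5969
  Percentage = 0.5969 * 100 = 59.69%

59.69%


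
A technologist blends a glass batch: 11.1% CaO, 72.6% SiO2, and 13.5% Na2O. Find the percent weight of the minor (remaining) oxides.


Sum the three major oxides:
  SiO2 + Na2O + CaO = 72.6 + 13.5 + 11.1 = 97.2%
Subtract from 100%:
  Others = 100 - 97.2 = 2.8%

2.8%


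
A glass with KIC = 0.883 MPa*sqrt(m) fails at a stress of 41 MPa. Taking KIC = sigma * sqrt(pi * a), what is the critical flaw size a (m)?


Rearrange KIC = sigma * sqrt(pi * a):
  sqrt(pi * a) = KIC / sigma
  sqrt(pi * a) = 0.883 / 41 = 0.021537
  a = (KIC / sigma)^2 / pi
  a = 0.021537^2 / pi = 0.0001476 m

0.0001476 m


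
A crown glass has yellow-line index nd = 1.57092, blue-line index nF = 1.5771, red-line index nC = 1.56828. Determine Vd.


Abbe number formula: Vd = (nd - 1) / (nF - nC)
  nd - 1 = 1.57092 - 1 = 0.57092
  nF - nC = 1.5771 - 1.56828 = 0.00882
  Vd = 0.57092 / 0.00882 = 64.73

64.73


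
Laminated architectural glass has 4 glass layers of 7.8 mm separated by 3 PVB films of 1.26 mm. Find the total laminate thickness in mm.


Total thickness = glass contribution + PVB contribution
  Glass: 4 * 7.8 = 31.2 mm
  PVB: 3 * 1.26 = 3.78 mm
  Total = 31.2 + 3.78 = 34.98 mm

34.98 mm


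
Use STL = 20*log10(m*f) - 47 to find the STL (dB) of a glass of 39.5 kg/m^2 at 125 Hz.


Mass law: STL = 20 * log10(m * f) - 47
  m * f = 39.5 * 125 = 4937.5
  log10(4937.5) = 3.69351
  STL = 20 * 3.69351 - 47 = 73.8702 - 47 = 26.9 dB

26.9 dB


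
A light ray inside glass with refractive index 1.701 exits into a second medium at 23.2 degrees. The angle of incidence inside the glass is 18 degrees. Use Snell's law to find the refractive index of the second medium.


Apply Snell's law: n1 * sin(theta1) = n2 * sin(theta2)
  n2 = n1 * sin(theta1) / sin(theta2)
  sin(18) = 0.309017
  sin(23.2) = 0.393942
  n2 = 1.701 * 0.309017 / 0.393942 = 1.3343

1.3343


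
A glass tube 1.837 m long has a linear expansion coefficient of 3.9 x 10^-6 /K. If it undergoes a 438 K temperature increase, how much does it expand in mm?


Thermal expansion formula: dL = alpha * L0 * dT
  dL = (3.9 x 10^-6) * 1.837 * 438 = 0.00313796 m
Convert to mm: 0.00313796 * 1000 = 3.138 mm

3.138 mm


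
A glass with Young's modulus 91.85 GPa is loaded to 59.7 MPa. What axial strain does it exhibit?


Rearrange E = sigma / epsilon:
  epsilon = sigma / E
  E (MPa) = 91.85 * 1000 = 91850
  epsilon = 59.7 / 91850 = 0.00065

0.00065


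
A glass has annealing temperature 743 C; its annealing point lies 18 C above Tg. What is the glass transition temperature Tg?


Rearrange T_anneal = Tg + offset for Tg:
  Tg = T_anneal - offset = 743 - 18 = 725 C

725 C


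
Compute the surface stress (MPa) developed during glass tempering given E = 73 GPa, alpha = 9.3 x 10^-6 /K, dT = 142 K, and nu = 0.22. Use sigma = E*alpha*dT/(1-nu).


Tempering stress: sigma = E * alpha * dT / (1 - nu)
  E (MPa) = 73 * 1000 = 73000
  Numerator = 73000 * (9.3 x 10^-6) * 142 = 96.4038
  Denominator = 1 - 0.22 = 0.78
  sigma = 96.4038 / 0.78 = 123.6 MPa

123.6 MPa


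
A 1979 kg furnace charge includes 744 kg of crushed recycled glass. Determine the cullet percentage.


Cullet ratio = (cullet mass / total batch mass) * 100
  Ratio = 744 / 1979 * 100 = 37.59%

37.59%


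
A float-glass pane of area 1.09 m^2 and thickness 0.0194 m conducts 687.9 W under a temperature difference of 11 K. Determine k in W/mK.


Fourier's law rearranged: k = Q * t / (A * dT)
  Numerator = 687.9 * 0.0194 = 13.34526
  Denominator = 1.09 * 11 = 11.99
  k = 13.34526 / 11.99 = 1.113 W/mK

1.113 W/mK


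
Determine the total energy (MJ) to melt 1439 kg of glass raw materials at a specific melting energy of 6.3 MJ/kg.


Total energy = mass * specific energy
  E = 1439 * 6.3 = 9065.7 MJ

9065.7 MJ


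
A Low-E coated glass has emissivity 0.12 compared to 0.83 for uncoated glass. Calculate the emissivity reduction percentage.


Percentage reduction = (1 - coated/uncoated) * 100
  Ratio = 0.12 / 0.83 = 0.1446
  Reduction = (1 - 0.1446) * 100 = 85.5%

85.5%


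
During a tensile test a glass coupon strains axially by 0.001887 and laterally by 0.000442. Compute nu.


Poisson's ratio: nu = lateral strain / axial strain
  nu = 0.000442 / 0.001887 = 0.2342

0.2342


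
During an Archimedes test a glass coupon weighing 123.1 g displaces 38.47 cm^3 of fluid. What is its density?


Use the definition of density:
  rho = mass / volume
  rho = 123.1 / 38.47 = 3.2 g/cm^3

3.2 g/cm^3


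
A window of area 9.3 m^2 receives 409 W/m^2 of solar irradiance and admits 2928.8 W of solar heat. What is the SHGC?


Rearrange Q = Area * SHGC * Irradiance:
  SHGC = Q / (Area * Irradiance)
  SHGC = 2928.8 / (9.3 * 409) = 0.77

0.77


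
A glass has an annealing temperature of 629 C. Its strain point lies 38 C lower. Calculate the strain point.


Strain point = annealing point - difference:
  T_strain = 629 - 38 = 591 C

591 C


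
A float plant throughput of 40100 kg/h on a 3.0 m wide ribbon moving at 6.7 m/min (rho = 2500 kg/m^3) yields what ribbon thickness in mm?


Ribbon cross-section from mass balance:
  Volume rate = throughput / density = 40100 / 2500 = 16.04 m^3/h
  thickness = volume rate / (speed * 60 * width), i.e.
  thickness = throughput / (60 * speed * width * density) * 1000
  thickness = 40100 / (60 * 6.7 * 3.0 * 2500) * 1000 = 13.3 mm

13.3 mm


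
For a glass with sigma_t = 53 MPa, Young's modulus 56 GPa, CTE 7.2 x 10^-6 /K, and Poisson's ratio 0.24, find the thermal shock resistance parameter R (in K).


Thermal shock resistance: R = sigma * (1 - nu) / (E * alpha)
  Numerator = 53 * (1 - 0.24) = 40.28
  Denominator = 56 * 1000 * (7.2 x 10^-6) = 0.4032
  R = 40.28 / 0.4032 = 99.9 K

99.9 K


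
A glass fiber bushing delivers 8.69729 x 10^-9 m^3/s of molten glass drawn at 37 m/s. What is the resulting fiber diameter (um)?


Cross-sectional area from continuity:
  A = Q / v = 8.69729 x 10^-9 / 37 = 2.350619 x 10^-10 m^2
Diameter from circular cross-section:
  d = sqrt(4A / pi) * 10^6 (m -> um)
  d = sqrt(4 * 2.350619 x 10^-10 / pi) * 10^6 = 17.3 um

17.3 um


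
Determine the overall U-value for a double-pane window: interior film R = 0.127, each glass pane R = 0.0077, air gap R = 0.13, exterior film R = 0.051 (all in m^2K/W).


Total thermal resistance (series):
  R_total = R_in + R_glass + R_air + R_glass + R_out
  R_total = 0.127 + 0.0077 + 0.13 + 0.0077 + 0.051 = 0.3234 m^2K/W
U-value = 1 / R_total = 1 / 0.3234 = 3.092 W/m^2K

3.092 W/m^2K


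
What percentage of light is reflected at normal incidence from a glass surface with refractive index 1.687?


Fresnel reflectance at normal incidence:
  R = ((n - 1)/(n + 1))^2
  (n - 1)/(n + 1) = (1.687 - 1)/(1.687 + 1) = 0.255675
  R = 0.255675^2 = 0.0653697
  R(%) = 0.0653697 * 100 = 6.537%

6.537%


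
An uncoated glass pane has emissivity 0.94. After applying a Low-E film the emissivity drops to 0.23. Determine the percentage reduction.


Percentage reduction = (1 - coated/uncoated) * 100
  Ratio = 0.23 / 0.94 = 0.2447
  Reduction = (1 - 0.2447) * 100 = 75.5%

75.5%


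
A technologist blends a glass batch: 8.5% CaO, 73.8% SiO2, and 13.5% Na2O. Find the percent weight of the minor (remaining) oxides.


Sum the three major oxides:
  SiO2 + Na2O + CaO = 73.8 + 13.5 + 8.5 = 95.8%
Subtract from 100%:
  Others = 100 - 95.8 = 4.2%

4.2%


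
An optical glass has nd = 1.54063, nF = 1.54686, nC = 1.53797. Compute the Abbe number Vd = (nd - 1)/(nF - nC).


Abbe number formula: Vd = (nd - 1) / (nF - nC)
  nd - 1 = 1.54063 - 1 = 0.54063
  nF - nC = 1.54686 - 1.53797 = 0.00889
  Vd = 0.54063 / 0.00889 = 60.81

60.81


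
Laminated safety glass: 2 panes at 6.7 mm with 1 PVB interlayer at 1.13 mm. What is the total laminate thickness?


Total thickness = glass contribution + PVB contribution
  Glass: 2 * 6.7 = 13.4 mm
  PVB: 1 * 1.13 = 1.13 mm
  Total = 13.4 + 1.13 = 14.53 mm

14.53 mm


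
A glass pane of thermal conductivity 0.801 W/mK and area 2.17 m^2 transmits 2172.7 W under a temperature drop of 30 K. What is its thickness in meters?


Fourier's law: t = k * A * dT / Q
  t = 0.801 * 2.17 * 30 / 2172.7
  t = 52.1451 / 2172.7 = 0.024 m

0.024 m


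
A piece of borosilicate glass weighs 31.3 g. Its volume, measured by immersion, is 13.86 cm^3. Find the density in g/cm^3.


Use the definition of density:
  rho = mass / volume
  rho = 31.3 / 13.86 = 2.258 g/cm^3

2.258 g/cm^3


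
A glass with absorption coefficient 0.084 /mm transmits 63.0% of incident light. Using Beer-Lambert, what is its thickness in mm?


Rearrange T = exp(-alpha * thickness):
  thickness = -ln(T) / alpha
  T = 63.0/100 = 0.63
  ln(T) = -0.46204
  -ln(T) = 0.46204
  thickness = 0.46204 / 0.084 = 5.5 mm

5.5 mm


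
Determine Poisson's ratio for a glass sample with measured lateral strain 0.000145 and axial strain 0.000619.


Poisson's ratio: nu = lateral strain / axial strain
  nu = 0.000145 / 0.000619 = 0.2342

0.2342


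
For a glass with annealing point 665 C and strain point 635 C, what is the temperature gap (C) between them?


Gap = T_anneal - T_strain:
  gap = 665 - 635 = 30 C

30 C


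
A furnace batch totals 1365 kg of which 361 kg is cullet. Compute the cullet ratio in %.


Cullet ratio = (cullet mass / total batch mass) * 100
  Ratio = 361 / 1365 * 100 = 26.45%

26.45%


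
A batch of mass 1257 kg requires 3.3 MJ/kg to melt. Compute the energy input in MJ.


Total energy = mass * specific energy
  E = 1257 * 3.3 = 4148.1 MJ

4148.1 MJ


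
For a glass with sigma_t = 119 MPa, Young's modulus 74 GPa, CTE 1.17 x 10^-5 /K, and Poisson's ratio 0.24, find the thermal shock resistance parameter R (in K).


Thermal shock resistance: R = sigma * (1 - nu) / (E * alpha)
  Numerator = 119 * (1 - 0.24) = 90.44
  Denominator = 74 * 1000 * (1.17 x 10^-5) = 0.8658
  R = 90.44 / 0.8658 = 104.5 K

104.5 K


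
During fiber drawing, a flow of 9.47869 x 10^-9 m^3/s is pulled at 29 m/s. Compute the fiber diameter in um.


Cross-sectional area from continuity:
  A = Q / v = 9.47869 x 10^-9 / 29 = 3.268514 x 10^-10 m^2
Diameter from circular cross-section:
  d = sqrt(4A / pi) * 10^6 (m -> um)
  d = sqrt(4 * 3.268514 x 10^-10 / pi) * 10^6 = 20.4 um

20.4 um


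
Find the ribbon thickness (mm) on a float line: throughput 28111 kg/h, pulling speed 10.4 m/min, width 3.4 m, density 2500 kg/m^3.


Ribbon cross-section from mass balance:
  Volume rate = throughput / density = 28111 / 2500 = 11.2444 m^3/h
  thickness = volume rate / (speed * 60 * width), i.e.
  thickness = throughput / (60 * speed * width * density) * 1000
  thickness = 28111 / (60 * 10.4 * 3.4 * 2500) * 1000 = 5.3 mm

5.3 mm


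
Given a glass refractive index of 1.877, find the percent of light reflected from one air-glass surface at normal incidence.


Fresnel reflectance at normal incidence:
  R = ((n - 1)/(n + 1))^2
  (n - 1)/(n + 1) = (1.877 - 1)/(1.877 + 1) = 0.304831
  R = 0.304831^2 = 0.0929219
  R(%) = 0.0929219 * 100 = 9.292%

9.292%


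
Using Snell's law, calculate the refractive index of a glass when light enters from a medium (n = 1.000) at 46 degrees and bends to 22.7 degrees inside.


Apply Snell's law: n1 * sin(theta1) = n2 * sin(theta2)
  n2 = n1 * sin(theta1) / sin(theta2)
  sin(46) = 0.71934
  sin(22.7) = 0.385906
  n2 = 1.000 * 0.71934 / 0.385906 = 1.864

1.864


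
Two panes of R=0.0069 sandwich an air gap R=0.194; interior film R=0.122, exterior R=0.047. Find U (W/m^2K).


Total thermal resistance (series):
  R_total = R_in + R_glass + R_air + R_glass + R_out
  R_total = 0.122 + 0.0069 + 0.194 + 0.0069 + 0.047 = 0.3768 m^2K/W
U-value = 1 / R_total = 1 / 0.3768 = 2.654 W/m^2K

2.654 W/m^2K


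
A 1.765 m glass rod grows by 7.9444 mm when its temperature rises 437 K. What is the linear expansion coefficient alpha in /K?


Rearrange dL = alpha * L0 * dT for alpha:
  alpha = dL / (L0 * dT)
  alpha = (7.9444 / 1000) / (1.765 * 437) = 0.0000103 /K = 1.03 x 10^-5 /K

1.03 x 10^-5 /K


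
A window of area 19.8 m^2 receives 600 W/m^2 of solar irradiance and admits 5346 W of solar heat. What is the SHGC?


Rearrange Q = Area * SHGC * Irradiance:
  SHGC = Q / (Area * Irradiance)
  SHGC = 5346 / (19.8 * 600) = 0.45

0.45


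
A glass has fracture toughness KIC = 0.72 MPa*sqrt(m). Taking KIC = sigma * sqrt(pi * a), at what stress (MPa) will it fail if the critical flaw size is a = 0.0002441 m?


Rearrange KIC = sigma * sqrt(pi * a):
  sigma = KIC / sqrt(pi * a)
  sqrt(pi * 0.0002441) = 0.027692
  sigma = 0.72 / 0.027692 = 26.0 MPa

26.0 MPa


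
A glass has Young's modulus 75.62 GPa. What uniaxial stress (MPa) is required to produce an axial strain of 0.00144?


Rearrange E = sigma / epsilon:
  sigma = E * epsilon
  E (MPa) = 75.62 * 1000 = 75620
  sigma = 75620 * 0.00144 = 108.89 MPa

108.89 MPa


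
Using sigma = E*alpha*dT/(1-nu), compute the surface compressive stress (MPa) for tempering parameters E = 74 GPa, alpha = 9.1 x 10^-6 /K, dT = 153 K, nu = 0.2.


Tempering stress: sigma = E * alpha * dT / (1 - nu)
  E (MPa) = 74 * 1000 = 74000
  Numerator = 74000 * (9.1 x 10^-6) * 153 = 103.0302
  Denominator = 1 - 0.2 = 0.8
  sigma = 103.0302 / 0.8 = 128.8 MPa

128.8 MPa


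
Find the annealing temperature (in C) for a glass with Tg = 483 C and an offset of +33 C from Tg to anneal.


The annealing temperature is Tg plus the offset:
  T_anneal = 483 + 33 = 516 C

516 C


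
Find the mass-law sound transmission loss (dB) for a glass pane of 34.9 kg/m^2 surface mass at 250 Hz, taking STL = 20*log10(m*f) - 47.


Mass law: STL = 20 * log10(m * f) - 47
  m * f = 34.9 * 250 = 8725
  log10(8725) = 3.94077
  STL = 20 * 3.94077 - 47 = 78.8154 - 47 = 31.8 dB

31.8 dB


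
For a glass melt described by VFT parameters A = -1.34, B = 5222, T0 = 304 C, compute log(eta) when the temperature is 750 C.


VFT equation: log(eta) = A + B / (T - T0)
  T - T0 = 750 - 304 = 446
  B / (T - T0) = 5222 / 446 = 11.709
  log(eta) = -1.34 + 11.709 = 10.369

10.369


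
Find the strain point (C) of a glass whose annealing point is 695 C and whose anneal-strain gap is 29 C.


Strain point = annealing point - difference:
  T_strain = 695 - 29 = 666 C

666 C


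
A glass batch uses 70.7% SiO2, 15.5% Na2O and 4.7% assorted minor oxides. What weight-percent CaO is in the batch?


Pieces sum to 100%:
  CaO = 100 - (SiO2 + Na2O + others)
  CaO = 100 - (70.7 + 15.5 + 4.7) = 9.1%

9.1%


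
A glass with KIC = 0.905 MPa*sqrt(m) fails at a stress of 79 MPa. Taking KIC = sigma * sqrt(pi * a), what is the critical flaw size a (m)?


Rearrange KIC = sigma * sqrt(pi * a):
  sqrt(pi * a) = KIC / sigma
  sqrt(pi * a) = 0.905 / 79 = 0.011456
  a = (KIC / sigma)^2 / pi
  a = 0.011456^2 / pi = 0.0000418 m

0.0000418 m


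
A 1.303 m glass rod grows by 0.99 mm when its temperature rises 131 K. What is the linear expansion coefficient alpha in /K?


Rearrange dL = alpha * L0 * dT for alpha:
  alpha = dL / (L0 * dT)
  alpha = (0.99 / 1000) / (1.303 * 131) = 0.0000058 /K = 5.8 x 10^-6 /K

5.8 x 10^-6 /K


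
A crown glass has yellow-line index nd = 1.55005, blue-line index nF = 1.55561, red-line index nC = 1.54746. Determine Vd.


Abbe number formula: Vd = (nd - 1) / (nF - nC)
  nd - 1 = 1.55005 - 1 = 0.55005
  nF - nC = 1.55561 - 1.54746 = 0.00815
  Vd = 0.55005 / 0.00815 = 67.49

67.49


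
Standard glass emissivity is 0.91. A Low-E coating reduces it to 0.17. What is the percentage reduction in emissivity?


Percentage reduction = (1 - coated/uncoated) * 100
  Ratio = 0.17 / 0.91 = 0.1868
  Reduction = (1 - 0.1868) * 100 = 81.3%

81.3%


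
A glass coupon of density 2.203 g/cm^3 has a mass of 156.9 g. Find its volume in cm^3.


Rearrange rho = m / V:
  V = m / rho
  V = 156.9 / 2.203 = 71.221 cm^3

71.221 cm^3


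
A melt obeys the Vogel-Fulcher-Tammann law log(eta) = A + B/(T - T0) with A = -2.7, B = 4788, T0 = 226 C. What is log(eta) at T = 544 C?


VFT equation: log(eta) = A + B / (T - T0)
  T - T0 = 544 - 226 = 318
  B / (T - T0) = 4788 / 318 = 15.057
  log(eta) = -2.7 + 15.057 = 12.357

12.357


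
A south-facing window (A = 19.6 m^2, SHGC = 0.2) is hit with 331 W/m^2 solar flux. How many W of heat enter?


Solar heat gain: Q = Area * SHGC * Irradiance
  Q = 19.6 * 0.2 * 331 = 1297.5 W

1297.5 W


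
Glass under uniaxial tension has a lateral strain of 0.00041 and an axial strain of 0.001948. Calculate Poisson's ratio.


Poisson's ratio: nu = lateral strain / axial strain
  nu = 0.00041 / 0.001948 = 0.2105

0.2105


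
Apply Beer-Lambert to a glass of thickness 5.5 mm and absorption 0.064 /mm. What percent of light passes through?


Beer-Lambert law: T = exp(-alpha * thickness)
  exponent = -0.064 * 5.5 = -0.352
  T = exp(-0.352) = 0.7033
  Percentage = 0.7033 * 100 = 70.33%

70.33%
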